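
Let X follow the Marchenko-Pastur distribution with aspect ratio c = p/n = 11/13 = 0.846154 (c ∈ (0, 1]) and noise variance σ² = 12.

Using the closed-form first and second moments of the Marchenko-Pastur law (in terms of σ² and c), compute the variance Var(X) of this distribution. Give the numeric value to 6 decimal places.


Recall the MP moments m_1 = E[X] = σ² and m_2 = E[X²] = σ⁴ (1 + c).
m_1 = E[X] = σ² = 12, so m_1² = 144.
m_2 = E[X²] = σ⁴ (1 + c) = 144 · (1 + 0.846154) = 144 · 1.846154 = 265.846154.
(Note m_2 − m_1² simplifies to c · σ⁴ = 0.846154 · 144.)

Var(X) = m_2 − m_1² = 265.846154 − 144 = 121.846154.


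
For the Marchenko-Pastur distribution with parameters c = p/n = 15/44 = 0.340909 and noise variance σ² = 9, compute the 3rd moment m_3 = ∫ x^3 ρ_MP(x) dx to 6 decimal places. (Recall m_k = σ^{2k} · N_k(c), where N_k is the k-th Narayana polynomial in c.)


E[X³] = σ⁶ (1 + 3c + c²) (third MP moment). With σ² = 9 (so σ⁶ = 729) and c = 15/44 = 0.340909: E[X³] = 729 · (1 + 3·0.340909 + (0.340909)²) = 729 · 2.138946.

So E[X^3] = 1559.291839.


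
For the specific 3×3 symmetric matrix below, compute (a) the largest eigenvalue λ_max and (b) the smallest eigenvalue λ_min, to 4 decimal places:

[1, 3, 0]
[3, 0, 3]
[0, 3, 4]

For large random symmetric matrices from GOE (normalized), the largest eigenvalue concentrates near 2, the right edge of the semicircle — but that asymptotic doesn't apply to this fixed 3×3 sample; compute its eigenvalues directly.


Since M is real symmetric, all three eigenvalues are real; they are the roots of det(λI − M) = λ³ − (tr M) λ² + s λ − det M, where s is the sum of the principal 2×2 minors.
tr M = 1 + 0 + 4 = 5.
s = (1·0 − 3²) + (1·4 − 0²) + (0·4 − 3²) = -9 + 4 + (-9) = -14.
det M (expand along row 1) = 1·(-9) − 3·12 + 0·9 = -45.
Characteristic polynomial: λ³ − 5λ² − 14λ + 45 = 0.
Substitute λ = y + (tr M)/3 = y + 1.666667 to remove the quadratic term: y³ + p·y + q = 0 with p = s − (tr M)²/3 = -22.333333 and q = −2(tr M)³/27 + (tr M)·s/3 − det M = 12.407407.
Three real roots ⇒ use the trigonometric (Viète) form: r = 2√(−p/3) = 5.456902, φ = arccos(3q/(p·r)) = arccos(-0.305424) = 1.881180 rad.
y_k = r·cos(φ/3 − 2πk/3) for k = 0, 1, 2 gives y = 4.418760, 0.563570, -4.982330.
λ_k = y_k + 1.666667 gives λ = 6.0854, 2.2302, -3.3157 (check: the sum is 5.0000 = tr M).

Hence λ_max = 6.0854 and λ_min = -3.3157.


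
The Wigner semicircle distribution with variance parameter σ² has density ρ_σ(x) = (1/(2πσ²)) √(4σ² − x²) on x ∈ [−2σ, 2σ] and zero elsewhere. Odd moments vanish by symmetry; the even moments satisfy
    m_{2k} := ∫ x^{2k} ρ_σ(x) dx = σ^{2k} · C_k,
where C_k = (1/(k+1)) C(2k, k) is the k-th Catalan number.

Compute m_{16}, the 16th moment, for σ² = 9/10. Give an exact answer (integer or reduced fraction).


By the scaled semicircle moment identity, m_{2k} = σ^{2k} · C_k with k = 8.
C_8 = (1/(k+1)) · C(2k, k) = (1/9) · C(16, 8) = (1/9) · 12870 = 1430.
σ^{2k} = (σ²)^k = (9/10)^8 = 43046721/100000000.

Therefore m_{16} = σ^{16} · C_8 = (43046721/100000000) · 1430 = 6155681103/10000000.


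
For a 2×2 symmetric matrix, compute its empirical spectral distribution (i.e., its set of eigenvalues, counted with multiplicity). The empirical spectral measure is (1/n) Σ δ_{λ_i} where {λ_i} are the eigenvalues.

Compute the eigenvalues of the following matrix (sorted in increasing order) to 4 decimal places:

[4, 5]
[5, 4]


Since M is real symmetric, both eigenvalues are real; they are the roots of det(λI − M) = λ² − (tr M) λ + det M.
tr M = 4 + 4 = 8.
det M = 4·4 − 5² = 16 − 25 = -9.
Characteristic polynomial: λ² − 8λ − 9 = 0.
Discriminant Δ = (tr M)² − 4·det M = 64 − (-36) = 100; √Δ = 10.000000.
λ = (tr M ± √Δ)/2 = (8 ± 10.000000)/2, giving (tr M − √Δ)/2 = -1.0000 and (tr M + √Δ)/2 = 9.0000.

Eigenvalues sorted in increasing order: [-1.0000, 9.0000].


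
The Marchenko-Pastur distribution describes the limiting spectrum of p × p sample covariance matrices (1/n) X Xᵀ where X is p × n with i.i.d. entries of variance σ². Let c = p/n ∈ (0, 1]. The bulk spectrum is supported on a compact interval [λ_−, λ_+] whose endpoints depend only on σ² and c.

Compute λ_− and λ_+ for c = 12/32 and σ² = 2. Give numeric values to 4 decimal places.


c = 12/32 = 0.375000; √c = 0.612372.
λ_− = σ² (1 − √c)² = 2 · (1 − 0.612372)² = 2 · (0.387628)² = 0.300510.
λ_+ = σ² (1 + √c)² = 2 · (1 + 0.612372)² = 2 · (1.612372)² = 5.199490.

Rounded to 4 decimal places: λ_− ≈ 0.3005, λ_+ ≈ 5.1995.


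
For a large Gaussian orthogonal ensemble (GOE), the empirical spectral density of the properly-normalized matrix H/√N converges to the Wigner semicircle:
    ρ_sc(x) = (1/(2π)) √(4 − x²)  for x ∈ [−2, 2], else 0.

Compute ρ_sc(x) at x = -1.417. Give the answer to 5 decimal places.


ρ_sc(x) = (1/(2π)) √(4 − x²). With x = -1.417:
  4 − x² = 4 − (-1.417)² = 4 − 2.007889 = 1.992111.
  √(4 − x²) = 1.411422.
  1/(2π) = 0.159155.
  ρ_sc(-1.417) = 0.159155 · 1.411422 = 0.224635.

Rounded to 5 decimal places: ρ_sc(-1.417) ≈ 0.22463.


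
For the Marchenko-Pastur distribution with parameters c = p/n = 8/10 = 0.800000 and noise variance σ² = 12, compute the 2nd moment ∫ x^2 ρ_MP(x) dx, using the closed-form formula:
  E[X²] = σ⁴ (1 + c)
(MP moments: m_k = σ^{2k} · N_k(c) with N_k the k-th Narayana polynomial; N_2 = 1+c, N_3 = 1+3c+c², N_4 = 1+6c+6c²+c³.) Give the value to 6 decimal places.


E[X²] = σ⁴ (1 + c) (second MP moment). With σ² = 12 (so σ⁴ = 144) and c = 8/10 = 0.800000: E[X²] = 144 · (1 + 0.800000) = 144 · 1.800000.

So E[X^2] = 259.200000.


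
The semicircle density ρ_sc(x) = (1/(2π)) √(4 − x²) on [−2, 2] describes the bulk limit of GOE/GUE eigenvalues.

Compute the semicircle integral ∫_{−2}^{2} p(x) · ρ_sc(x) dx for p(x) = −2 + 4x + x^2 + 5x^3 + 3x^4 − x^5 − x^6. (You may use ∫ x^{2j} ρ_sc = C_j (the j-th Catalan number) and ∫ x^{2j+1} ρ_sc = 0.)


Write p(x) = Σ a_i x^i, split into monomials and integrate each against ρ_sc separately.
Using ∫ x^{2j} ρ_sc = C_j = (1/(j+1)) C(2j, j) (Catalan numbers) and ∫ x^{2j+1} ρ_sc = 0 (odd monomials vanish by symmetry):
  i = 0 (even): a_0 · C_{0} = -2 · 1 = -2
  i = 1 (odd): ∫ x^1 ρ_sc = 0 (vanishes)
  i = 2 (even): a_2 · C_{1} = 1 · 1 = 1
  i = 3 (odd): ∫ x^3 ρ_sc = 0 (vanishes)
  i = 4 (even): a_4 · C_{2} = 3 · 2 = 6
  i = 5 (odd): ∫ x^5 ρ_sc = 0 (vanishes)
  i = 6 (even): a_6 · C_{3} = -1 · 5 = -5

Summing the contributions: ∫_{−2}^{2} p(x) ρ_sc(x) dx = (-2) + 1 + 6 + (-5) = 0.


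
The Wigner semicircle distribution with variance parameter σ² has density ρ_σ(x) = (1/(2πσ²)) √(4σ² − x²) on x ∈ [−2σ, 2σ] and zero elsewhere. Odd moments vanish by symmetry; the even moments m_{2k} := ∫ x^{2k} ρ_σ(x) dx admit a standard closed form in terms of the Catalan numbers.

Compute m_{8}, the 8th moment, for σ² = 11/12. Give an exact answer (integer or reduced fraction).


By the scaled semicircle moment identity, m_{2k} = σ^{2k} · C_k with k = 4.
C_4 = (1/(k+1)) · C(2k, k) = (1/5) · C(8, 4) = (1/5) · 70 = 14.
σ^{2k} = (σ²)^k = (11/12)^4 = 14641/20736.

Therefore m_{8} = σ^{8} · C_4 = (14641/20736) · 14 = 102487/10368.


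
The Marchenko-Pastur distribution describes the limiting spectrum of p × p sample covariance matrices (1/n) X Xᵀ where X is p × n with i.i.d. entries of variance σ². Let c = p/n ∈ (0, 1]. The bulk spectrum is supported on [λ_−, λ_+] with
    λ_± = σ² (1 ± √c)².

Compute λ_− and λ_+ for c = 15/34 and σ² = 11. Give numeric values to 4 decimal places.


c = 15/34 = 0.441176; √c = 0.664211.
λ_− = σ² (1 − √c)² = 11 · (1 − 0.664211)² = 11 · (0.335789)² = 1.240296.
λ_+ = σ² (1 + √c)² = 11 · (1 + 0.664211)² = 11 · (1.664211)² = 30.465587.

Rounded to 4 decimal places: λ_− ≈ 1.2403, λ_+ ≈ 30.4656.


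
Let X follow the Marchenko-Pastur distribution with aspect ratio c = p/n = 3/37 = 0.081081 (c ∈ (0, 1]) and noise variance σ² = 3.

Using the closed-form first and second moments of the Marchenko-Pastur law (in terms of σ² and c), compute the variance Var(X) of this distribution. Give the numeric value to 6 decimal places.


Recall the MP moments m_1 = E[X] = σ² and m_2 = E[X²] = σ⁴ (1 + c).
m_1 = E[X] = σ² = 3, so m_1² = 9.
m_2 = E[X²] = σ⁴ (1 + c) = 9 · (1 + 0.081081) = 9 · 1.081081 = 9.729730.
(Note m_2 − m_1² simplifies to c · σ⁴ = 0.081081 · 9.)

Var(X) = m_2 − m_1² = 9.729730 − 9 = 0.729730.


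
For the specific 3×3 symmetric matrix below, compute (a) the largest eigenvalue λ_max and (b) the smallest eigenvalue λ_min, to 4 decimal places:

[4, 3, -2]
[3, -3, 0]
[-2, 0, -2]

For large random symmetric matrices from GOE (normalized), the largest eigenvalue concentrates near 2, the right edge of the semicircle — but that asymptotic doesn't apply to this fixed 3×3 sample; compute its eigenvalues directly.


Since M is real symmetric, all three eigenvalues are real; they are the roots of det(λI − M) = λ³ − (tr M) λ² + s λ − det M, where s is the sum of the principal 2×2 minors.
tr M = 4 + (-3) + (-2) = -1.
s = (4·(-3) − 3²) + (4·(-2) − (-2)²) + ((-3)·(-2) − 0²) = -21 + (-12) + 6 = -27.
det M (expand along row 1) = 4·6 − 3·(-6) + (-2)·(-6) = 54.
Characteristic polynomial: λ³ + λ² − 27λ − 54 = 0.
Substitute λ = y + (tr M)/3 = y − 0.333333 to remove the quadratic term: y³ + p·y + q = 0 with p = s − (tr M)²/3 = -27.333333 and q = −2(tr M)³/27 + (tr M)·s/3 − det M = -44.925926.
Three real roots ⇒ use the trigonometric (Viète) form: r = 2√(−p/3) = 6.036923, φ = arccos(3q/(p·r)) = arccos(0.816789) = 0.614973 rad.
y_k = r·cos(φ/3 − 2πk/3) for k = 0, 1, 2 gives y = 5.910527, -1.891035, -4.019492.
λ_k = y_k − 0.333333 gives λ = 5.5772, -2.2244, -4.3528 (check: the sum is -1.0000 = tr M).

Hence λ_max = 5.5772 and λ_min = -4.3528.


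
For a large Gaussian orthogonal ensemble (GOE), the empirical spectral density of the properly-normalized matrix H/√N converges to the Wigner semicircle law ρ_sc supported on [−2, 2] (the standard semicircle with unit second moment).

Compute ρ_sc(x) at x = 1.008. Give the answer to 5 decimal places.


ρ_sc(x) = (1/(2π)) √(4 − x²). With x = 1.008:
  4 − x² = 4 − (1.008)² = 4 − 1.016064 = 2.983936.
  √(4 − x²) = 1.727407.
  1/(2π) = 0.159155.
  ρ_sc(1.008) = 0.159155 · 1.727407 = 0.274925.

Rounded to 5 decimal places: ρ_sc(1.008) ≈ 0.27493.


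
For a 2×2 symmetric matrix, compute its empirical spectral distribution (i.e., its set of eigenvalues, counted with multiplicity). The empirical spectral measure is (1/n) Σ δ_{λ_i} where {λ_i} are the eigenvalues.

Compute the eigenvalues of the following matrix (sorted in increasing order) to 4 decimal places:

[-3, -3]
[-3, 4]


Since M is real symmetric, both eigenvalues are real; they are the roots of det(λI − M) = λ² − (tr M) λ + det M.
tr M = -3 + 4 = 1.
det M = (-3)·4 − (-3)² = -12 − 9 = -21.
Characteristic polynomial: λ² − λ − 21 = 0.
Discriminant Δ = (tr M)² − 4·det M = 1 − (-84) = 85; √Δ = 9.219544.
λ = (tr M ± √Δ)/2 = (1 ± 9.219544)/2, giving (tr M − √Δ)/2 = -4.1098 and (tr M + √Δ)/2 = 5.1098.

Eigenvalues sorted in increasing order: [-4.1098, 5.1098].


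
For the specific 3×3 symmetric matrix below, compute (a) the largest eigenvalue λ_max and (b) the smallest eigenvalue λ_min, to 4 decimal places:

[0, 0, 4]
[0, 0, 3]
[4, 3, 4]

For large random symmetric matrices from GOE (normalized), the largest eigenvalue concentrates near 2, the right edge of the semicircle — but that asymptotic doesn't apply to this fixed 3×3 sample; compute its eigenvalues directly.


Since M is real symmetric, all three eigenvalues are real; they are the roots of det(λI − M) = λ³ − (tr M) λ² + s λ − det M, where s is the sum of the principal 2×2 minors.
tr M = 0 + 0 + 4 = 4.
s = (0·0 − 0²) + (0·4 − 4²) + (0·4 − 3²) = 0 + (-16) + (-9) = -25.
det M (expand along row 1) = 0·(-9) − 0·(-12) + 4·0 = 0.
Characteristic polynomial: λ³ − 4λ² − 25λ = 0.
Substitute λ = y + (tr M)/3 = y + 1.333333 to remove the quadratic term: y³ + p·y + q = 0 with p = s − (tr M)²/3 = -30.333333 and q = −2(tr M)³/27 + (tr M)·s/3 − det M = -38.074074.
Three real roots ⇒ use the trigonometric (Viète) form: r = 2√(−p/3) = 6.359595, φ = arccos(3q/(p·r)) = arccos(0.592108) = 0.937124 rad.
y_k = r·cos(φ/3 − 2πk/3) for k = 0, 1, 2 gives y = 6.051831, -1.333333, -4.718498.
λ_k = y_k + 1.333333 gives λ = 7.3852, 0.0000, -3.3852 (check: the sum is 4.0000 = tr M).

Hence λ_max = 7.3852 and λ_min = -3.3852.


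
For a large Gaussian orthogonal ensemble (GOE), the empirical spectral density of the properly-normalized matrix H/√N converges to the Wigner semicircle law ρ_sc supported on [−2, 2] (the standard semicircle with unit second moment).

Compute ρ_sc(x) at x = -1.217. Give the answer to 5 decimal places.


ρ_sc(x) = (1/(2π)) √(4 − x²). With x = -1.217:
  4 − x² = 4 − (-1.217)² = 4 − 1.481089 = 2.518911.
  √(4 − x²) = 1.587108.
  1/(2π) = 0.159155.
  ρ_sc(-1.217) = 0.159155 · 1.587108 = 0.252596.

Rounded to 5 decimal places: ρ_sc(-1.217) ≈ 0.25260.


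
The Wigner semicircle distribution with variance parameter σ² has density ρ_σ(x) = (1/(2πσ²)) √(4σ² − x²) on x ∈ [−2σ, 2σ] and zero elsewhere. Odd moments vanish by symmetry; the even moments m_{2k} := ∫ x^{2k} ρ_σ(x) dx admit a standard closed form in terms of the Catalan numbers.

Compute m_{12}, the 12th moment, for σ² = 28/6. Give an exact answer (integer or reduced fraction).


By the scaled semicircle moment identity, m_{2k} = σ^{2k} · C_k with k = 6.
C_6 = (1/(k+1)) · C(2k, k) = (1/7) · C(12, 6) = (1/7) · 924 = 132.
σ^{2k} = (σ²)^k = (28/6)^6 = 7529536/729.

Therefore m_{12} = σ^{12} · C_6 = (7529536/729) · 132 = 331299584/243.


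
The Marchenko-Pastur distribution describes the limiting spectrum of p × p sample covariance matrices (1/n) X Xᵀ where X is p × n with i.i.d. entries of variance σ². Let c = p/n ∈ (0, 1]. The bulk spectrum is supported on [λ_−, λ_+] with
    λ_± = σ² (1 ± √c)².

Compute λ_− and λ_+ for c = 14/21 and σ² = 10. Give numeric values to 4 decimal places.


c = 14/21 = 0.666667; √c = 0.816497.
λ_− = σ² (1 − √c)² = 10 · (1 − 0.816497)² = 10 · (0.183503)² = 0.336735.
λ_+ = σ² (1 + √c)² = 10 · (1 + 0.816497)² = 10 · (1.816497)² = 32.996598.

Rounded to 4 decimal places: λ_− ≈ 0.3367, λ_+ ≈ 32.9966.


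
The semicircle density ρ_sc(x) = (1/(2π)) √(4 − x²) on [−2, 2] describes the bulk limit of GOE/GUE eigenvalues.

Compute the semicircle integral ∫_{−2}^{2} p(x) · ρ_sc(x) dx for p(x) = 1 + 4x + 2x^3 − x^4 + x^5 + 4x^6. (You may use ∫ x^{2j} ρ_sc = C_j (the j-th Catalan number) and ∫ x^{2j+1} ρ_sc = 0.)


Write p(x) = Σ a_i x^i, split into monomials and integrate each against ρ_sc separately.
Using ∫ x^{2j} ρ_sc = C_j = (1/(j+1)) C(2j, j) (Catalan numbers) and ∫ x^{2j+1} ρ_sc = 0 (odd monomials vanish by symmetry):
  i = 0 (even): a_0 · C_{0} = 1 · 1 = 1
  i = 1 (odd): ∫ x^1 ρ_sc = 0 (vanishes)
  i = 3 (odd): ∫ x^3 ρ_sc = 0 (vanishes)
  i = 4 (even): a_4 · C_{2} = -1 · 2 = -2
  i = 5 (odd): ∫ x^5 ρ_sc = 0 (vanishes)
  i = 6 (even): a_6 · C_{3} = 4 · 5 = 20

Summing the contributions: ∫_{−2}^{2} p(x) ρ_sc(x) dx = 1 + (-2) + 20 = 19.


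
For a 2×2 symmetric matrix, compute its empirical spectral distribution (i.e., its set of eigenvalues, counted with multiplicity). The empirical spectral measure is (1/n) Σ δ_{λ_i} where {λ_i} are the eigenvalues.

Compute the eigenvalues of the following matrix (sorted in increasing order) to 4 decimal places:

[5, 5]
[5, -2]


Since M is real symmetric, both eigenvalues are real; they are the roots of det(λI − M) = λ² − (tr M) λ + det M.
tr M = 5 + (-2) = 3.
det M = 5·(-2) − 5² = -10 − 25 = -35.
Characteristic polynomial: λ² − 3λ − 35 = 0.
Discriminant Δ = (tr M)² − 4·det M = 9 − (-140) = 149; √Δ = 12.206556.
λ = (tr M ± √Δ)/2 = (3 ± 12.206556)/2, giving (tr M − √Δ)/2 = -4.6033 and (tr M + √Δ)/2 = 7.6033.

Eigenvalues sorted in increasing order: [-4.6033, 7.6033].


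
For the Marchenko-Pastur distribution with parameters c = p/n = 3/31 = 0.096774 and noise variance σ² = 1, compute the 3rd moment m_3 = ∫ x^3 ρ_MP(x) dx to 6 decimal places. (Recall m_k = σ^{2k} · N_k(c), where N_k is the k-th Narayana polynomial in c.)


E[X³] = σ⁶ (1 + 3c + c²) (third MP moment). With σ² = 1 (so σ⁶ = 1) and c = 3/31 = 0.096774: E[X³] = 1 · (1 + 3·0.096774 + (0.096774)²) = 1 · 1.299688.

So E[X^3] = 1.299688.


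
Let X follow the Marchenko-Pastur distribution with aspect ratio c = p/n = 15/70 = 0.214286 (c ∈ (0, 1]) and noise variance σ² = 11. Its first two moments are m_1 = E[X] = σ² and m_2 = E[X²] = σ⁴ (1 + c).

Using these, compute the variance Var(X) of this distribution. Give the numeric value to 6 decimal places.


m_1 = E[X] = σ² = 11, so m_1² = 121.
m_2 = E[X²] = σ⁴ (1 + c) = 121 · (1 + 0.214286) = 121 · 1.214286 = 146.928571.
(Note m_2 − m_1² simplifies to c · σ⁴ = 0.214286 · 121.)

Var(X) = m_2 − m_1² = 146.928571 − 121 = 25.928571.


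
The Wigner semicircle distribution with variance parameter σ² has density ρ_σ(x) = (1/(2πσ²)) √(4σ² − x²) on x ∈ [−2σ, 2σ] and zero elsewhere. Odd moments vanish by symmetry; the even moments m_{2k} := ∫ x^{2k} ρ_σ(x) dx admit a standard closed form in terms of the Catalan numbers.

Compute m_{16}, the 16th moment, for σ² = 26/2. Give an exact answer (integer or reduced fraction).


By the scaled semicircle moment identity, m_{2k} = σ^{2k} · C_k with k = 8.
C_8 = (1/(k+1)) · C(2k, k) = (1/9) · C(16, 8) = (1/9) · 12870 = 1430.
σ^{2k} = (σ²)^k = (26/2)^8 = 815730721.

Therefore m_{16} = σ^{16} · C_8 = 815730721 · 1430 = 1166494931030.


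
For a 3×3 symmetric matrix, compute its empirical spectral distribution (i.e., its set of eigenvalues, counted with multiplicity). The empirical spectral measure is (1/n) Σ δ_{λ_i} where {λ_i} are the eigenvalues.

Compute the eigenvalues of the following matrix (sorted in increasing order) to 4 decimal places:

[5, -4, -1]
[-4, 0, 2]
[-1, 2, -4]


Since M is real symmetric, all three eigenvalues are real; they are the roots of det(λI − M) = λ³ − (tr M) λ² + s λ − det M, where s is the sum of the principal 2×2 minors.
tr M = 5 + 0 + (-4) = 1.
s = (5·0 − (-4)²) + (5·(-4) − (-1)²) + (0·(-4) − 2²) = -16 + (-21) + (-4) = -41.
det M (expand along row 1) = 5·(-4) − (-4)·18 + (-1)·(-8) = 60.
Characteristic polynomial: λ³ − λ² − 41λ − 60 = 0.
Substitute λ = y + (tr M)/3 = y + 0.333333 to remove the quadratic term: y³ + p·y + q = 0 with p = s − (tr M)²/3 = -41.333333 and q = −2(tr M)³/27 + (tr M)·s/3 − det M = -73.740741.
Three real roots ⇒ use the trigonometric (Viète) form: r = 2√(−p/3) = 7.423686, φ = arccos(3q/(p·r)) = arccos(0.720956) = 0.765616 rad.
y_k = r·cos(φ/3 − 2πk/3) for k = 0, 1, 2 gives y = 7.183244, -1.968635, -5.214609.
λ_k = y_k + 0.333333 gives λ = 7.5166, -1.6353, -4.8813 (check: the sum is 1.0000 = tr M).

Eigenvalues sorted in increasing order: [-4.8813, -1.6353, 7.5166].


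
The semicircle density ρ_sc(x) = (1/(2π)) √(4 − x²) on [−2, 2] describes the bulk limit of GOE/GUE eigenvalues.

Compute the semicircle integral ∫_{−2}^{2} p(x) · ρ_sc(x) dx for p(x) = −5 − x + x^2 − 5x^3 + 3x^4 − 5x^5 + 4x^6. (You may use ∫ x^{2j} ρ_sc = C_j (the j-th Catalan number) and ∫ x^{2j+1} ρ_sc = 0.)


Write p(x) = Σ a_i x^i, split into monomials and integrate each against ρ_sc separately.
Using ∫ x^{2j} ρ_sc = C_j = (1/(j+1)) C(2j, j) (Catalan numbers) and ∫ x^{2j+1} ρ_sc = 0 (odd monomials vanish by symmetry):
  i = 0 (even): a_0 · C_{0} = -5 · 1 = -5
  i = 1 (odd): ∫ x^1 ρ_sc = 0 (vanishes)
  i = 2 (even): a_2 · C_{1} = 1 · 1 = 1
  i = 3 (odd): ∫ x^3 ρ_sc = 0 (vanishes)
  i = 4 (even): a_4 · C_{2} = 3 · 2 = 6
  i = 5 (odd): ∫ x^5 ρ_sc = 0 (vanishes)
  i = 6 (even): a_6 · C_{3} = 4 · 5 = 20

Summing the contributions: ∫_{−2}^{2} p(x) ρ_sc(x) dx = (-5) + 1 + 6 + 20 = 22.


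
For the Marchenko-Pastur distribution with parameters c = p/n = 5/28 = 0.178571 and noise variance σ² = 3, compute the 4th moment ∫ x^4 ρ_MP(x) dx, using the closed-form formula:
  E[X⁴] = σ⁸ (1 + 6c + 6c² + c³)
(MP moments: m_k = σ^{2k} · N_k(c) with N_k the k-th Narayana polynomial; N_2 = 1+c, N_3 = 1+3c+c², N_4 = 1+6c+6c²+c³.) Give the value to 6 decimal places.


E[X⁴] = σ⁸ (1 + 6c + 6c² + c³) (fourth MP moment). With σ² = 3 (so σ⁸ = 81) and c = 5/28 = 0.178571: E[X⁴] = 81 · (1 + 6·0.178571 + 6·(0.178571)² + (0.178571)³) = 81 · 2.268449.

So E[X^4] = 183.744397.


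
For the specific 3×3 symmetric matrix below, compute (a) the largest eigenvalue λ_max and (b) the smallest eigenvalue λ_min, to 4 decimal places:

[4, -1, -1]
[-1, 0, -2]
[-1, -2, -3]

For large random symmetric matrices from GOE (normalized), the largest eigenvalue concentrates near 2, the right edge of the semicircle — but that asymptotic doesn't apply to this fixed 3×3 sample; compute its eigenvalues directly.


Since M is real symmetric, all three eigenvalues are real; they are the roots of det(λI − M) = λ³ − (tr M) λ² + s λ − det M, where s is the sum of the principal 2×2 minors.
tr M = 4 + 0 + (-3) = 1.
s = (4·0 − (-1)²) + (4·(-3) − (-1)²) + (0·(-3) − (-2)²) = -1 + (-13) + (-4) = -18.
det M (expand along row 1) = 4·(-4) − (-1)·1 + (-1)·2 = -17.
Characteristic polynomial: λ³ − λ² − 18λ + 17 = 0.
Substitute λ = y + (tr M)/3 = y + 0.333333 to remove the quadratic term: y³ + p·y + q = 0 with p = s − (tr M)²/3 = -18.333333 and q = −2(tr M)³/27 + (tr M)·s/3 − det M = 10.925926.
Three real roots ⇒ use the trigonometric (Viète) form: r = 2√(−p/3) = 4.944132, φ = arccos(3q/(p·r)) = arccos(-0.361616) = 1.940797 rad.
y_k = r·cos(φ/3 − 2πk/3) for k = 0, 1, 2 gives y = 3.945104, 0.608233, -4.553337.
λ_k = y_k + 0.333333 gives λ = 4.2784, 0.9416, -4.2200 (check: the sum is 1.0000 = tr M).

Hence λ_max = 4.2784 and λ_min = -4.2200.


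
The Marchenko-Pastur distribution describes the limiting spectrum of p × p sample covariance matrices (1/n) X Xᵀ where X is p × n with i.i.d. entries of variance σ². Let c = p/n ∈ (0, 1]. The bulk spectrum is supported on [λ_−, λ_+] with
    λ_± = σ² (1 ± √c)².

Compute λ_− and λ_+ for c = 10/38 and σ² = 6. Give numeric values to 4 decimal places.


c = 10/38 = 0.263158; √c = 0.512989.
λ_− = σ² (1 − √c)² = 6 · (1 − 0.512989)² = 6 · (0.487011)² = 1.423077.
λ_+ = σ² (1 + √c)² = 6 · (1 + 0.512989)² = 6 · (1.512989)² = 13.734817.

Rounded to 4 decimal places: λ_− ≈ 1.4231, λ_+ ≈ 13.7348.


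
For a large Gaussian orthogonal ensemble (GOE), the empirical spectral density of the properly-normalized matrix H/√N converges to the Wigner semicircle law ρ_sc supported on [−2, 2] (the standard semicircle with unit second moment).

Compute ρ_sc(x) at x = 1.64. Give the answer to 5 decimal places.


ρ_sc(x) = (1/(2π)) √(4 − x²). With x = 1.64:
  4 − x² = 4 − (1.64)² = 4 − 2.689600 = 1.310400.
  √(4 − x²) = 1.144727.
  1/(2π) = 0.159155.
  ρ_sc(1.64) = 0.159155 · 1.144727 = 0.182189.

Rounded to 5 decimal places: ρ_sc(1.64) ≈ 0.18219.


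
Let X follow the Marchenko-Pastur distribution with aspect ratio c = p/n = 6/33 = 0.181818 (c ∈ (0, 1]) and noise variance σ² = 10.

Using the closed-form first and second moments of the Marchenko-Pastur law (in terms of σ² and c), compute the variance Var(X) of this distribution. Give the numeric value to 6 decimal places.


Recall the MP moments m_1 = E[X] = σ² and m_2 = E[X²] = σ⁴ (1 + c).
m_1 = E[X] = σ² = 10, so m_1² = 100.
m_2 = E[X²] = σ⁴ (1 + c) = 100 · (1 + 0.181818) = 100 · 1.181818 = 118.181818.
(Note m_2 − m_1² simplifies to c · σ⁴ = 0.181818 · 100.)

Var(X) = m_2 − m_1² = 118.181818 − 100 = 18.181818.


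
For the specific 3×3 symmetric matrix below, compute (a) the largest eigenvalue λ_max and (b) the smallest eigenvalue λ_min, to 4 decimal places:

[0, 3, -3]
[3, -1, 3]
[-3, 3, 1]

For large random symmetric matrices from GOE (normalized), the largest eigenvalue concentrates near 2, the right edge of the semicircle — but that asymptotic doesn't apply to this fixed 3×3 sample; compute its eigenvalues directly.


Since M is real symmetric, all three eigenvalues are real; they are the roots of det(λI − M) = λ³ − (tr M) λ² + s λ − det M, where s is the sum of the principal 2×2 minors.
tr M = 0 + (-1) + 1 = 0.
s = (0·(-1) − 3²) + (0·1 − (-3)²) + ((-1)·1 − 3²) = -9 + (-9) + (-10) = -28.
det M (expand along row 1) = 0·(-10) − 3·12 + (-3)·6 = -54.
Characteristic polynomial: λ³ − 28λ + 54 = 0.
Substitute λ = y + (tr M)/3 = y + 0.000000 to remove the quadratic term: y³ + p·y + q = 0 with p = s − (tr M)²/3 = -28.000000 and q = −2(tr M)³/27 + (tr M)·s/3 − det M = 54.000000.
Three real roots ⇒ use the trigonometric (Viète) form: r = 2√(−p/3) = 6.110101, φ = arccos(3q/(p·r)) = arccos(-0.946910) = 2.814280 rad.
y_k = r·cos(φ/3 − 2πk/3) for k = 0, 1, 2 gives y = 3.613066, 2.460705, -6.073771.
λ_k = y_k + 0.000000 gives λ = 3.6131, 2.4607, -6.0738 (check: the sum is 0.0000 = tr M).

Hence λ_max = 3.6131 and λ_min = -6.0738.


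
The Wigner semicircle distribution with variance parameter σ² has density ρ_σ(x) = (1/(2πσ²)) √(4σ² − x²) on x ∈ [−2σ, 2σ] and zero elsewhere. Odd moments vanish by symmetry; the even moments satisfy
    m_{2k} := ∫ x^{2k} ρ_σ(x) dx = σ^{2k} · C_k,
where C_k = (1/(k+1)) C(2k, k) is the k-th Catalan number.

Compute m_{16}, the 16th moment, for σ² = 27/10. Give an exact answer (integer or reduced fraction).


By the scaled semicircle moment identity, m_{2k} = σ^{2k} · C_k with k = 8.
C_8 = (1/(k+1)) · C(2k, k) = (1/9) · C(16, 8) = (1/9) · 12870 = 1430.
σ^{2k} = (σ²)^k = (27/10)^8 = 282429536481/100000000.

Therefore m_{16} = σ^{16} · C_8 = (282429536481/100000000) · 1430 = 40387423716783/10000000.


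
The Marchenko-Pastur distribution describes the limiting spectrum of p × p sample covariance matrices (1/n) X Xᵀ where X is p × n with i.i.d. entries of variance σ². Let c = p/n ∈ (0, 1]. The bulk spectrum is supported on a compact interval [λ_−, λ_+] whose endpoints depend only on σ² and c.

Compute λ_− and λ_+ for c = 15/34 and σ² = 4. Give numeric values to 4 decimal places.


c = 15/34 = 0.441176; √c = 0.664211.
λ_− = σ² (1 − √c)² = 4 · (1 − 0.664211)² = 4 · (0.335789)² = 0.451017.
λ_+ = σ² (1 + √c)² = 4 · (1 + 0.664211)² = 4 · (1.664211)² = 11.078395.

Rounded to 4 decimal places: λ_− ≈ 0.4510, λ_+ ≈ 11.0784.


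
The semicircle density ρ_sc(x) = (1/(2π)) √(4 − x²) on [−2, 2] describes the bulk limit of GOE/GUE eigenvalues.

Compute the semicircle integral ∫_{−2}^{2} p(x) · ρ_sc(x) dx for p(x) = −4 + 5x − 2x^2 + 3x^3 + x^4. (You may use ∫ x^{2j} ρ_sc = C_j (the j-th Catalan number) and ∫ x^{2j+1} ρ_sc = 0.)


Write p(x) = Σ a_i x^i, split into monomials and integrate each against ρ_sc separately.
Using ∫ x^{2j} ρ_sc = C_j = (1/(j+1)) C(2j, j) (Catalan numbers) and ∫ x^{2j+1} ρ_sc = 0 (odd monomials vanish by symmetry):
  i = 0 (even): a_0 · C_{0} = -4 · 1 = -4
  i = 1 (odd): ∫ x^1 ρ_sc = 0 (vanishes)
  i = 2 (even): a_2 · C_{1} = -2 · 1 = -2
  i = 3 (odd): ∫ x^3 ρ_sc = 0 (vanishes)
  i = 4 (even): a_4 · C_{2} = 1 · 2 = 2

Summing the contributions: ∫_{−2}^{2} p(x) ρ_sc(x) dx = (-4) + (-2) + 2 = -4.


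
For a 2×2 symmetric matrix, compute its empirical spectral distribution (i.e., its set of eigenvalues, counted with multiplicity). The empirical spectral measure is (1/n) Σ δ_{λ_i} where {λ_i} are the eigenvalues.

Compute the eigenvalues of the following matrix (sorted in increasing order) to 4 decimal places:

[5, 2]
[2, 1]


Since M is real symmetric, both eigenvalues are real; they are the roots of det(λI − M) = λ² − (tr M) λ + det M.
tr M = 5 + 1 = 6.
det M = 5·1 − 2² = 5 − 4 = 1.
Characteristic polynomial: λ² − 6λ + 1 = 0.
Discriminant Δ = (tr M)² − 4·det M = 36 − 4 = 32; √Δ = 5.656854.
λ = (tr M ± √Δ)/2 = (6 ± 5.656854)/2, giving (tr M − √Δ)/2 = 0.1716 and (tr M + √Δ)/2 = 5.8284.

Eigenvalues sorted in increasing order: [0.1716, 5.8284].


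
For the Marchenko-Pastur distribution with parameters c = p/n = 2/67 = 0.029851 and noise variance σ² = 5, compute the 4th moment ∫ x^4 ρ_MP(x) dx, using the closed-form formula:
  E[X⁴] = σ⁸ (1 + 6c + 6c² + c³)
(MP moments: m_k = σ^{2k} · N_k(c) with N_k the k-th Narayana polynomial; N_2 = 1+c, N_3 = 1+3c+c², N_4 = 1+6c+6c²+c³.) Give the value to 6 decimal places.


E[X⁴] = σ⁸ (1 + 6c + 6c² + c³) (fourth MP moment). With σ² = 5 (so σ⁸ = 625) and c = 2/67 = 0.029851: E[X⁴] = 625 · (1 + 6·0.029851 + 6·(0.029851)² + (0.029851)³) = 625 · 1.184477.

So E[X^4] = 740.298424.


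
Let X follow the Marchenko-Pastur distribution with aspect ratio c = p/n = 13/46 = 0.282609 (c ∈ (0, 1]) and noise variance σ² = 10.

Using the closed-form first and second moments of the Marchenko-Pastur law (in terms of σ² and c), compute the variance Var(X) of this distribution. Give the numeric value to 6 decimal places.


Recall the MP moments m_1 = E[X] = σ² and m_2 = E[X²] = σ⁴ (1 + c).
m_1 = E[X] = σ² = 10, so m_1² = 100.
m_2 = E[X²] = σ⁴ (1 + c) = 100 · (1 + 0.282609) = 100 · 1.282609 = 128.260870.
(Note m_2 − m_1² simplifies to c · σ⁴ = 0.282609 · 100.)

Var(X) = m_2 − m_1² = 128.260870 − 100 = 28.260870.


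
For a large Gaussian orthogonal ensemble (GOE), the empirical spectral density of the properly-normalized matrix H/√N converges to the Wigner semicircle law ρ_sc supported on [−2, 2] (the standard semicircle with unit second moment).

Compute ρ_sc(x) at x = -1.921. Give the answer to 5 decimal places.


ρ_sc(x) = (1/(2π)) √(4 − x²). With x = -1.921:
  4 − x² = 4 − (-1.921)² = 4 − 3.690241 = 0.309759.
  √(4 − x²) = 0.556560.
  1/(2π) = 0.159155.
  ρ_sc(-1.921) = 0.159155 · 0.556560 = 0.088579.

Rounded to 5 decimal places: ρ_sc(-1.921) ≈ 0.08858.


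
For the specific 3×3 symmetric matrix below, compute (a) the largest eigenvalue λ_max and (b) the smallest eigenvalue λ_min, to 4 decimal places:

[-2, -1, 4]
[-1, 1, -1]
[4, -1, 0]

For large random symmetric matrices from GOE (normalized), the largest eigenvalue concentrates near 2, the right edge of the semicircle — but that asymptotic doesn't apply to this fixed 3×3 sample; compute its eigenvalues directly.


Since M is real symmetric, all three eigenvalues are real; they are the roots of det(λI − M) = λ³ − (tr M) λ² + s λ − det M, where s is the sum of the principal 2×2 minors.
tr M = -2 + 1 + 0 = -1.
s = ((-2)·1 − (-1)²) + ((-2)·0 − 4²) + (1·0 − (-1)²) = -3 + (-16) + (-1) = -20.
det M (expand along row 1) = (-2)·(-1) − (-1)·4 + 4·(-3) = -6.
Characteristic polynomial: λ³ + λ² − 20λ + 6 = 0.
Substitute λ = y + (tr M)/3 = y − 0.333333 to remove the quadratic term: y³ + p·y + q = 0 with p = s − (tr M)²/3 = -20.333333 and q = −2(tr M)³/27 + (tr M)·s/3 − det M = 12.740741.
Three real roots ⇒ use the trigonometric (Viète) form: r = 2√(−p/3) = 5.206833, φ = arccos(3q/(p·r)) = arccos(-0.361022) = 1.940160 rad.
y_k = r·cos(φ/3 − 2πk/3) for k = 0, 1, 2 gives y = 4.155389, 0.639453, -4.794842.
λ_k = y_k − 0.333333 gives λ = 3.8221, 0.3061, -5.1282 (check: the sum is -1.0000 = tr M).

Hence λ_max = 3.8221 and λ_min = -5.1282.


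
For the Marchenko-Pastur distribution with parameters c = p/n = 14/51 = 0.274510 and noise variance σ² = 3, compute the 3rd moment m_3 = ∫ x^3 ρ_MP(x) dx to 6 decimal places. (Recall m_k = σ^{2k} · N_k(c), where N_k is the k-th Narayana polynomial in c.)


E[X³] = σ⁶ (1 + 3c + c²) (third MP moment). With σ² = 3 (so σ⁶ = 27) and c = 14/51 = 0.274510: E[X³] = 27 · (1 + 3·0.274510 + (0.274510)²) = 27 · 1.898885.

So E[X^3] = 51.269896.


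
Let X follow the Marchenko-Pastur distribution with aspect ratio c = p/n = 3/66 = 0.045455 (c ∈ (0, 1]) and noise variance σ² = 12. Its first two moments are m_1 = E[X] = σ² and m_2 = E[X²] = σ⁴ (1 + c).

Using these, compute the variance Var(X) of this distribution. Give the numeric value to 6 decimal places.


m_1 = E[X] = σ² = 12, so m_1² = 144.
m_2 = E[X²] = σ⁴ (1 + c) = 144 · (1 + 0.045455) = 144 · 1.045455 = 150.545455.
(Note m_2 − m_1² simplifies to c · σ⁴ = 0.045455 · 144.)

Var(X) = m_2 − m_1² = 150.545455 − 144 = 6.545455.


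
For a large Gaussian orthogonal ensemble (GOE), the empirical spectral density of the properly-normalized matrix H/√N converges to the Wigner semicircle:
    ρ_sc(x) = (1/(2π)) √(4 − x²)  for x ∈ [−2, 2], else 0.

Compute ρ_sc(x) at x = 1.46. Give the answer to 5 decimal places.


ρ_sc(x) = (1/(2π)) √(4 − x²). With x = 1.46:
  4 − x² = 4 − (1.46)² = 4 − 2.131600 = 1.868400.
  √(4 − x²) = 1.366894.
  1/(2π) = 0.159155.
  ρ_sc(1.46) = 0.159155 · 1.366894 = 0.217548.

Rounded to 5 decimal places: ρ_sc(1.46) ≈ 0.21755.


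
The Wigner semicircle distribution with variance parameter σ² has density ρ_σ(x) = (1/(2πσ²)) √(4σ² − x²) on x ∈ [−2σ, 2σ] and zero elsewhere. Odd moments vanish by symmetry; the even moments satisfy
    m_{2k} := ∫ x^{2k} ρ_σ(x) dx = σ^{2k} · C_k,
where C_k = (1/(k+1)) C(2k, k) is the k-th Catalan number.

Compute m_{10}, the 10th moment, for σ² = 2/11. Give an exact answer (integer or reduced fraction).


By the scaled semicircle moment identity, m_{2k} = σ^{2k} · C_k with k = 5.
C_5 = (1/(k+1)) · C(2k, k) = (1/6) · C(10, 5) = (1/6) · 252 = 42.
σ^{2k} = (σ²)^k = (2/11)^5 = 32/161051.

Therefore m_{10} = σ^{10} · C_5 = (32/161051) · 42 = 1344/161051.


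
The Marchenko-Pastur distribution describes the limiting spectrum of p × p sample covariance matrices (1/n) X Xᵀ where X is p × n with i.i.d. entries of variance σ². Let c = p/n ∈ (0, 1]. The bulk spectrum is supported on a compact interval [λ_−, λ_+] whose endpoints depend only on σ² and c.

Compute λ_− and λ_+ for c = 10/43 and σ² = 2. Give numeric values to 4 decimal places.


c = 10/43 = 0.232558; √c = 0.482243.
λ_− = σ² (1 − √c)² = 2 · (1 − 0.482243)² = 2 · (0.517757)² = 0.536145.
λ_+ = σ² (1 + √c)² = 2 · (1 + 0.482243)² = 2 · (1.482243)² = 4.394088.

Rounded to 4 decimal places: λ_− ≈ 0.5361, λ_+ ≈ 4.3941.


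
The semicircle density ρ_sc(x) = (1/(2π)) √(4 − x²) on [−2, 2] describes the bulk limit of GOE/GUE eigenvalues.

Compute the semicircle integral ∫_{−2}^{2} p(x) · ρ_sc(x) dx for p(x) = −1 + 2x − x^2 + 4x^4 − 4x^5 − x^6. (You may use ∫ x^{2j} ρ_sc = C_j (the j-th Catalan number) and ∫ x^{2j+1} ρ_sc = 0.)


Write p(x) = Σ a_i x^i, split into monomials and integrate each against ρ_sc separately.
Using ∫ x^{2j} ρ_sc = C_j = (1/(j+1)) C(2j, j) (Catalan numbers) and ∫ x^{2j+1} ρ_sc = 0 (odd monomials vanish by symmetry):
  i = 0 (even): a_0 · C_{0} = -1 · 1 = -1
  i = 1 (odd): ∫ x^1 ρ_sc = 0 (vanishes)
  i = 2 (even): a_2 · C_{1} = -1 · 1 = -1
  i = 4 (even): a_4 · C_{2} = 4 · 2 = 8
  i = 5 (odd): ∫ x^5 ρ_sc = 0 (vanishes)
  i = 6 (even): a_6 · C_{3} = -1 · 5 = -5

Summing the contributions: ∫_{−2}^{2} p(x) ρ_sc(x) dx = (-1) + (-1) + 8 + (-5) = 1.


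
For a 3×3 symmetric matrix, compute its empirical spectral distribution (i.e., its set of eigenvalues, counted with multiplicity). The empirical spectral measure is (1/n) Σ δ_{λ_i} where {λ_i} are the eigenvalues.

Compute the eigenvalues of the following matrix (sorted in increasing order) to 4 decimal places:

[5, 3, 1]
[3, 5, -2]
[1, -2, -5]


Since M is real symmetric, all three eigenvalues are real; they are the roots of det(λI − M) = λ³ − (tr M) λ² + s λ − det M, where s is the sum of the principal 2×2 minors.
tr M = 5 + 5 + (-5) = 5.
s = (5·5 − 3²) + (5·(-5) − 1²) + (5·(-5) − (-2)²) = 16 + (-26) + (-29) = -39.
det M (expand along row 1) = 5·(-29) − 3·(-13) + 1·(-11) = -117.
Characteristic polynomial: λ³ − 5λ² − 39λ + 117 = 0.
Substitute λ = y + (tr M)/3 = y + 1.666667 to remove the quadratic term: y³ + p·y + q = 0 with p = s − (tr M)²/3 = -47.333333 and q = −2(tr M)³/27 + (tr M)·s/3 − det M = 42.740741.
Three real roots ⇒ use the trigonometric (Viète) form: r = 2√(−p/3) = 7.944250, φ = arccos(3q/(p·r)) = arccos(-0.340991) = 1.918768 rad.
y_k = r·cos(φ/3 − 2πk/3) for k = 0, 1, 2 gives y = 6.373998, 0.919392, -7.293390.
λ_k = y_k + 1.666667 gives λ = 8.0407, 2.5861, -5.6267 (check: the sum is 5.0000 = tr M).

Eigenvalues sorted in increasing order: [-5.6267, 2.5861, 8.0407].


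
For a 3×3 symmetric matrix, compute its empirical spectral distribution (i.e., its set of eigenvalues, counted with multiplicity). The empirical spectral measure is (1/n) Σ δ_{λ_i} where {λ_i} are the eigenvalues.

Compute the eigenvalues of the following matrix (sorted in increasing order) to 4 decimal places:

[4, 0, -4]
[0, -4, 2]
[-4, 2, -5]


Since M is real symmetric, all three eigenvalues are real; they are the roots of det(λI − M) = λ³ − (tr M) λ² + s λ − det M, where s is the sum of the principal 2×2 minors.
tr M = 4 + (-4) + (-5) = -5.
s = (4·(-4) − 0²) + (4·(-5) − (-4)²) + ((-4)·(-5) − 2²) = -16 + (-36) + 16 = -36.
det M (expand along row 1) = 4·16 − 0·8 + (-4)·(-16) = 128.
Characteristic polynomial: λ³ + 5λ² − 36λ − 128 = 0.
Substitute λ = y + (tr M)/3 = y − 1.666667 to remove the quadratic term: y³ + p·y + q = 0 with p = s − (tr M)²/3 = -44.333333 and q = −2(tr M)³/27 + (tr M)·s/3 − det M = -58.740741.
Three real roots ⇒ use the trigonometric (Viète) form: r = 2√(−p/3) = 7.688375, φ = arccos(3q/(p·r)) = arccos(0.517006) = 1.027447 rad.
y_k = r·cos(φ/3 − 2πk/3) for k = 0, 1, 2 gives y = 7.241865, -1.384892, -5.856973.
λ_k = y_k − 1.666667 gives λ = 5.5752, -3.0516, -7.5236 (check: the sum is -5.0000 = tr M).

Eigenvalues sorted in increasing order: [-7.5236, -3.0516, 5.5752].


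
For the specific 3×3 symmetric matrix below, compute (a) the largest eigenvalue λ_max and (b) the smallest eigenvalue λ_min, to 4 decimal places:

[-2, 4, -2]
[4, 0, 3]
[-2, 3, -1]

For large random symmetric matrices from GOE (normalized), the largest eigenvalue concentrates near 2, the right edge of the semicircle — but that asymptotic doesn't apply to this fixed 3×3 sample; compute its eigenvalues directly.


Since M is real symmetric, all three eigenvalues are real; they are the roots of det(λI − M) = λ³ − (tr M) λ² + s λ − det M, where s is the sum of the principal 2×2 minors.
tr M = -2 + 0 + (-1) = -3.
s = ((-2)·0 − 4²) + ((-2)·(-1) − (-2)²) + (0·(-1) − 3²) = -16 + (-2) + (-9) = -27.
det M (expand along row 1) = (-2)·(-9) − 4·2 + (-2)·12 = -14.
Characteristic polynomial: λ³ + 3λ² − 27λ + 14 = 0.
Substitute λ = y + (tr M)/3 = y − 1.000000 to remove the quadratic term: y³ + p·y + q = 0 with p = s − (tr M)²/3 = -30.000000 and q = −2(tr M)³/27 + (tr M)·s/3 − det M = 43.000000.
Three real roots ⇒ use the trigonometric (Viète) form: r = 2√(−p/3) = 6.324555, φ = arccos(3q/(p·r)) = arccos(-0.679890) = 2.318409 rad.
y_k = r·cos(φ/3 − 2πk/3) for k = 0, 1, 2 gives y = 4.528108, 1.559842, -6.087950.
λ_k = y_k − 1.000000 gives λ = 3.5281, 0.5598, -7.0879 (check: the sum is -3.0000 = tr M).

Hence λ_max = 3.5281 and λ_min = -7.0879.
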